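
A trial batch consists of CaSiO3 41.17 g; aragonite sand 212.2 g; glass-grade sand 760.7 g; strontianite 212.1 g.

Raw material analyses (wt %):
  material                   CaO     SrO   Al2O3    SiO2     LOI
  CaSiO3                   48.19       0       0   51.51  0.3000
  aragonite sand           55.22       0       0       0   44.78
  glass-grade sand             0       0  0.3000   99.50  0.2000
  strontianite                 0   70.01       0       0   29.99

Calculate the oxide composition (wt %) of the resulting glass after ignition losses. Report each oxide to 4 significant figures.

Glass mass = 1066 g (batch 1226 − LOI 160.3).
Composition: CaO 12.85%, SrO 13.93%, Al2O3 0.2141%, SiO2 73.00%

The whole derivation holds full float precision throughout — rounding to four significant digits extends to every working value as displayed; every reported result is rounded exactly once; the derived quantities, which include LOI, the four compositions, the totals, yield, glass mass, are re-derived in full precision, as given in the problem or the answer, from the weighed amounts for 1066 g of glass.
Per-oxide mass from batch:
  CaO: 41.17·0.4819 + 212.2·0.5522 = 137.0 g
  SrO: 212.1·0.7001 = 148.5 g
  Al2O3: 760.7·0.003000 = 2.282 g
  SiO2: 41.17·0.5151 + 760.7·0.9950 = 778.1 g
LOI: 41.17·0.003000 + 212.2·0.4478 + 760.7·0.002000 + 212.1·0.2999 = 160.3 g
Net of LOI, the glass mass = 1226 − 160.3 = 1066 g (consistent with Σ oxide mass)
percent by weight: oxide/glass ×100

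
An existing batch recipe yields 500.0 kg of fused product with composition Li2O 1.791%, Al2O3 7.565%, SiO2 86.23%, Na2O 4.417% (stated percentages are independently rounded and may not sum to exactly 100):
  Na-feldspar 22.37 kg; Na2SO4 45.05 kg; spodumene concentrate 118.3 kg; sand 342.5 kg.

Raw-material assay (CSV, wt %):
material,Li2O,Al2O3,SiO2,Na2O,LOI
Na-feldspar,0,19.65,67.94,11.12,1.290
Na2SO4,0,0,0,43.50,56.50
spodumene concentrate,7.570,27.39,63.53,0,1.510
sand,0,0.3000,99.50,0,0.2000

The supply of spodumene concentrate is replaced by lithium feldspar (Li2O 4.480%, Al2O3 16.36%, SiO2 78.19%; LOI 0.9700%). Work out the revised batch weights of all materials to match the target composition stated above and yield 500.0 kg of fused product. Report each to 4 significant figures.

Revised batch per 500.0 kg fused product:
  Na-feldspar: 22.09 kg
  Na2SO4: 45.12 kg
  lithium feldspar: 199.9 kg
  sand: 261.2 kg
Total batch = 528.3 kg; LOI loss = 28.24 kg

The intermediate values appear, with 4-significant-figure rounding, when written out; the working math keeps full float precision through every step — each reported figure is rounded once only — the derived quantities are re-derived from the weighed amounts per 500.0 kg of glass at exact precision (totals, the four compositions, net glass mass, ignition loss, yield), as they appear in problem or answer.
The oxide mass targets at 500.0 kg fused product:
  Li2O: 1.791% × 500.0 = 8.955 kg
  Al2O3: 7.565% × 500.0 = 37.83 kg
  SiO2: 86.23% × 500.0 = 431.2 kg
  Na2O: 4.417% × 500.0 = 22.08 kg
Sums-versus-targets review using the reported weights, against the basis in use (summed amounts equal target values within answer rounding):
  Li2O: 199.9·0.04480 = 8.956 kg (target 8.955 kg)
  Al2O3: 22.09·0.1965 + 199.9·0.1636 + 261.2·0.003000 = 37.83 kg (target 37.83 kg)
  SiO2: 22.09·0.6794 + 199.9·0.7819 + 261.2·0.9950 = 431.2 kg (target 431.2 kg)
  Na2O: 22.09·0.1112 + 45.12·0.4350 = 22.08 kg (target 22.08 kg)
Mass balance on the glass: net batch after ignition = 500.1 kg (the targets, summed, come to 500.0 kg; versus the stated basis of 500.0 kg — deltas are rounding alone).
Adding the batch up: Σ batch = 528.3 kg; loss to ignition Σ batch·LOI = 28.24 kg; yield, glass over the total, = 94.65%.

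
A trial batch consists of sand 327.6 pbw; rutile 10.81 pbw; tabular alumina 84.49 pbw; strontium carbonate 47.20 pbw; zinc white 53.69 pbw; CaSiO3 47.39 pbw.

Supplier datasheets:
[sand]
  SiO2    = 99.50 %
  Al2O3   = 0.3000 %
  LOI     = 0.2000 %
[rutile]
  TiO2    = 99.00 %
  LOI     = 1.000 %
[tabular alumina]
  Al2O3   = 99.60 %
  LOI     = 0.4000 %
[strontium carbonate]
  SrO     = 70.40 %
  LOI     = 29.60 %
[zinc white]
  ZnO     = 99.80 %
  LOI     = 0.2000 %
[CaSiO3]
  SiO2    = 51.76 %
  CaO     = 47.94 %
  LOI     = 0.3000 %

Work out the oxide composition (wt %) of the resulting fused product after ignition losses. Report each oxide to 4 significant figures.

Glass mass = 555.9 pbw (batch 571.2 − LOI 15.32).
Composition: ZnO 9.640%, SiO2 63.05%, CaO 4.087%, TiO2 1.925%, Al2O3 15.32%, SrO 5.978%

Every computation maintains full precision through the solve; the intermediate values are printed, rounded to 4 significant figures, in the working; every reported result sees exactly one rounding; the derived quantities are rebuilt in full precision (totals, LOI, six oxide percentages, the yield, net glass mass) using the weight values on 555.9 pbw of glass as they appear in either problem or answer.
What the batch supplies per oxide:
  ZnO: 53.69·0.9980 = 53.58 pbw
  SiO2: 327.6·0.9950 + 47.39·0.5176 = 350.5 pbw
  CaO: 47.39·0.4794 = 22.72 pbw
  TiO2: 10.81·0.9900 = 10.70 pbw
  Al2O3: 327.6·0.003000 + 84.49·0.9960 = 85.13 pbw
  SrO: 47.20·0.7040 = 33.23 pbw
LOI: 327.6·0.002000 + 10.81·0.01000 + 84.49·0.004000 + 47.20·0.2960 + 53.69·0.002000 + 47.39·0.003000 = 15.32 pbw
Net of LOI, the glass mass = 571.2 − 15.32 = 555.9 pbw (= the summed oxide contributions)
wt % = 100 × oxide mass / glass mass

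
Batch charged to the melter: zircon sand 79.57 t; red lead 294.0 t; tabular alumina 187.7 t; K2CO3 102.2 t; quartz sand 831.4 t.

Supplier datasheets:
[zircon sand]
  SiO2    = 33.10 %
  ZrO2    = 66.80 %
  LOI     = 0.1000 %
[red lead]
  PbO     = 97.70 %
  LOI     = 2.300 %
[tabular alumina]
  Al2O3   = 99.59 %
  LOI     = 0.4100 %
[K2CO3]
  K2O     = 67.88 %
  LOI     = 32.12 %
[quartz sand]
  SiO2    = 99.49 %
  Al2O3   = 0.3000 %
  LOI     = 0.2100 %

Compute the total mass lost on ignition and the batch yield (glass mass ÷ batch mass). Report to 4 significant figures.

LOI loss = 42.18 t; glass = 1453 t; yield = 97.18%

All internal work carries exact precision end to end; working values are shown, rounded to four significant figures, between the steps; every reported value takes exactly one rounding; the derived quantities are re-derived at exact precision (glass mass, the totals, ignition loss, yield, the five compositions) starting from the weights at 1453 t of glass, exactly as printed in problem or answer.
Per-material ignition loss:
  zircon sand: 79.57 × 0.001000 = 0.07957 t
  red lead: 294.0 × 0.02300 = 6.762 t
  tabular alumina: 187.7 × 0.004100 = 0.7696 t
  K2CO3: 102.2 × 0.3212 = 32.83 t
  quartz sand: 831.4 × 0.002100 = 1.746 t
Total LOI = 42.18 t
Glass = batch − LOI = 1495 − 42.18 = 1453 t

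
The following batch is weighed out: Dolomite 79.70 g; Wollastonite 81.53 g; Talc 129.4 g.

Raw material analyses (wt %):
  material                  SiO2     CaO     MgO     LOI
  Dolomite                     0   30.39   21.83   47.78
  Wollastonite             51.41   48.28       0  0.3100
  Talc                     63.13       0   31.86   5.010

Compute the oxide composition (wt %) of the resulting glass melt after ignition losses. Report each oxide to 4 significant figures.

The intermediate values are rounded off to 4 significant figures as shown — each numeric step maintains exact precision through every step — exactly one rounding is applied to each reported value — the derived quantities (LOI, yield, glass mass, the totals, the three compositions) are recomputed from the batch weights on 245.8 g of glass at full float precision as set out in the problem or the answer.
Per-oxide mass from batch:
  SiO2: 81.53·0.5141 + 129.4·0.6313 = 123.6 g
  CaO: 79.70·0.3039 + 81.53·0.4828 = 63.58 g
  MgO: 79.70·0.2183 + 129.4·0.3186 = 58.63 g
LOI: 79.70·0.4778 + 81.53·0.003100 + 129.4·0.05010 = 44.82 g
batch − LOI leaves glass = 290.6 − 44.82 = 245.8 g (equal to the oxide-mass sum)
each oxide over glass, ×100, is wt %

Glass mass = 245.8 g (batch 290.6 − LOI 44.82).
Composition: SiO2 50.28%, CaO 25.87%, MgO 23.85%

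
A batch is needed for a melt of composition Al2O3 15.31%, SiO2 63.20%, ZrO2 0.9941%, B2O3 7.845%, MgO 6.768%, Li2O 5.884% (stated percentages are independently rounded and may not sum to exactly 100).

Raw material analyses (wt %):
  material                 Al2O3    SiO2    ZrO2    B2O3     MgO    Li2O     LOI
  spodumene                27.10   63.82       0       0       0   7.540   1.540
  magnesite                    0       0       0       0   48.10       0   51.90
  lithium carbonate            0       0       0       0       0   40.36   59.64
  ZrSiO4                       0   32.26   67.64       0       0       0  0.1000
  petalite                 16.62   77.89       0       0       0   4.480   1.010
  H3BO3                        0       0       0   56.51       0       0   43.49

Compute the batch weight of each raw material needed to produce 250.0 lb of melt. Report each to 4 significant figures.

Batch per 250.0 lb melt:
  spodumene: 35.71 lb
  magnesite: 35.18 lb
  lithium carbonate: 10.68 lb
  ZrSiO4: 3.674 lb
  petalite: 172.1 lb
  H3BO3: 34.71 lb
Total batch = 292.1 lb; LOI loss = 42.02 lb; yield = 85.61%

Rounding to 4 significant digits applies to every working value as displayed; the working math holds exact precision from first step to last. Exactly one rounding is applied to every reported figure; all derived quantities are carried at full float precision (the totals, six oxide percentages, glass mass, LOI, yield) from the batch weights per 250.0 lb of glass, exactly as printed in the problem or the answer.
Target oxide masses per 250.0 lb melt:
  Al2O3: 15.31% × 250.0 = 38.28 lb
  SiO2: 63.20% × 250.0 = 158.0 lb
  ZrO2: 0.9941% × 250.0 = 2.485 lb
  B2O3: 7.845% × 250.0 = 19.61 lb
  MgO: 6.768% × 250.0 = 16.92 lb
  Li2O: 5.884% × 250.0 = 14.71 lb
Oxide-by-oxide audit working from each reported weight, versus the basis set out (delivered sums recover each target once rounding is allowed for):
  Al2O3: 35.71·0.2710 + 172.1·0.1662 = 38.28 lb (target 38.28 lb)
  SiO2: 35.71·0.6382 + 3.674·0.3226 + 172.1·0.7789 = 158.0 lb (target 158.0 lb)
  ZrO2: 3.674·0.6764 = 2.485 lb (target 2.485 lb)
  B2O3: 34.71·0.5651 = 19.61 lb (target 19.61 lb)
  MgO: 35.18·0.4810 = 16.92 lb (target 16.92 lb)
  Li2O: 35.71·0.07540 + 10.68·0.4036 + 172.1·0.04480 = 14.71 lb (target 14.71 lb)
Consistency of the glass mass: the batch minus its LOI: 250.0 lb (the Σ of target masses is 250.0 lb; basis as stated: 250.0 lb — a pure rounding effect).
Summing the batch: Σ batch = 292.1 lb; ignition loss, Σ(batch × LOI) = 42.02 lb; glass ÷ batch gives a yield of 85.61%.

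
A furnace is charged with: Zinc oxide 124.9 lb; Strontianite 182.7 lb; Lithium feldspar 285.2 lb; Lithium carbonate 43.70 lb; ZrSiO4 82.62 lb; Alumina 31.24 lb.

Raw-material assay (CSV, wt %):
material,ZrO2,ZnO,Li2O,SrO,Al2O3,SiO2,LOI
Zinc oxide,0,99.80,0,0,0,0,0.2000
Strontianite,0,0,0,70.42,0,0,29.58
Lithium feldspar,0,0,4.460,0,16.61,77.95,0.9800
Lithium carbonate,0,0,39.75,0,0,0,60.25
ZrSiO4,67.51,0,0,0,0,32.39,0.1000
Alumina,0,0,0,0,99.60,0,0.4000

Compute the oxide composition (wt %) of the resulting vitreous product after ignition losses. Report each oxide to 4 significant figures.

Glass mass = 666.7 lb (batch 750.4 − LOI 83.62).
Composition: ZrO2 8.366%, ZnO 18.70%, Li2O 4.513%, SrO 19.30%, Al2O3 11.77%, SiO2 37.36%

Intermediates are displayed, with 4-significant-digit rounding, across the worked steps — each numeric step maintains exact precision in every operation — a single rounding finalizes each reported result; derived quantities (glass mass, totals, yield, six oxide percentages, ignition loss) are carried from the weighed amounts at 666.7 lb of glass at full precision as given in the question or the answer.
Delivered oxide masses:
  ZrO2: 82.62·0.6751 = 55.78 lb
  ZnO: 124.9·0.9980 = 124.7 lb
  Li2O: 285.2·0.04460 + 43.70·0.3975 = 30.09 lb
  SrO: 182.7·0.7042 = 128.7 lb
  Al2O3: 285.2·0.1661 + 31.24·0.9960 = 78.49 lb
  SiO2: 285.2·0.7795 + 82.62·0.3239 = 249.1 lb
LOI: 124.9·0.002000 + 182.7·0.2958 + 285.2·0.009800 + 43.70·0.6025 + 82.62·0.001000 + 31.24·0.004000 = 83.62 lb
batch − LOI leaves glass = 750.4 − 83.62 = 666.7 lb (the oxide masses sum to this)
percent share: oxide ÷ glass, ×100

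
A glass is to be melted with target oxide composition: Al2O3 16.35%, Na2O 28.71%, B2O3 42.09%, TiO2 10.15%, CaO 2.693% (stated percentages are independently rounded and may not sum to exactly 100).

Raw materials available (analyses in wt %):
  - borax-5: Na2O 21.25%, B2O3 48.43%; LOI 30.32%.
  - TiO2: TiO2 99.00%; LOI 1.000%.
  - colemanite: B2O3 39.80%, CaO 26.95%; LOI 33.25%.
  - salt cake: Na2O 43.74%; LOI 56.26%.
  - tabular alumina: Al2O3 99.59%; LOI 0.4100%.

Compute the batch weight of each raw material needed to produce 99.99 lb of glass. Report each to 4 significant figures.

Batch per 99.99 lb glass:
  borax-5: 78.69 lb
  TiO2: 10.25 lb
  colemanite: 9.992 lb
  salt cake: 27.40 lb
  tabular alumina: 16.42 lb
Total batch = 142.8 lb; LOI loss = 42.77 lb; yield = 70.04%

The working math maintains exact precision at every stage — working values are shown (rounded to four significant digits) as written. A single rounding yields each reported figure; derived quantities, including yield, net glass mass, ignition loss, the five compositions, totals, are recomputed starting from the weights at 99.99 lb of glass at exact precision, exactly as printed in the problem or answer text.
Oxide mass targets, per 99.99 lb glass:
  Al2O3: 16.35% × 99.99 = 16.35 lb
  Na2O: 28.71% × 99.99 = 28.71 lb
  B2O3: 42.09% × 99.99 = 42.09 lb
  TiO2: 10.15% × 99.99 = 10.15 lb
  CaO: 2.693% × 99.99 = 2.693 lb
Checking each oxide sum on the weights just shown, on the stated basis (each sum matches its target mass exact up to rounding of places):
  Al2O3: 16.42·0.9959 = 16.35 lb (target 16.35 lb)
  Na2O: 78.69·0.2125 + 27.40·0.4374 = 28.71 lb (target 28.71 lb)
  B2O3: 78.69·0.4843 + 9.992·0.3980 = 42.09 lb (target 42.09 lb)
  TiO2: 10.25·0.9900 = 10.15 lb (target 10.15 lb)
  CaO: 9.992·0.2695 = 2.693 lb (target 2.693 lb)
Mass balance on the glass: total batch − LOI = 99.99 lb (summing oxide targets gives 99.98 lb; versus the stated basis of 99.99 lb — rounding explains the deltas).
Total batch = Σ batch = 142.8 lb; LOI loss = Σ batch·LOI = 42.77 lb; glass ÷ batch gives a yield of 70.04%.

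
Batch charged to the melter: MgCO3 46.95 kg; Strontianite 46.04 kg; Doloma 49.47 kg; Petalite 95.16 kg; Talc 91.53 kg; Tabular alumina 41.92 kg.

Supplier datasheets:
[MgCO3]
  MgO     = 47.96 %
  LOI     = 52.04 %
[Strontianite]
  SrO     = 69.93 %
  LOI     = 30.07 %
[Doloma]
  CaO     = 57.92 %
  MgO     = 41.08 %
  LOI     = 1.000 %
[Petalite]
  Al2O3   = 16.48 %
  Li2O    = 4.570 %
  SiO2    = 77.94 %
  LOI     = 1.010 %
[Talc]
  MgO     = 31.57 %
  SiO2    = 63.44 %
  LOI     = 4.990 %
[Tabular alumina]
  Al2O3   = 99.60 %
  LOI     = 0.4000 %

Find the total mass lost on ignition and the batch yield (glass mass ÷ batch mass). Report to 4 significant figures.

LOI loss = 44.47 kg; glass = 326.6 kg; yield = 88.02%

All internal work maintains full precision from first step to last. Intermediates are printed rounded to four significant digits within the worked lines; each reported figure is rounded once only; derived quantities are re-derived at full precision (the six compositions, yield, LOI, the totals, glass mass) from the batch weights per 326.6 kg of glass, as given in either problem or answer.
LOI of each material in turn:
  MgCO3: 46.95 × 0.5204 = 24.43 kg
  Strontianite: 46.04 × 0.3007 = 13.84 kg
  Doloma: 49.47 × 0.01000 = 0.4947 kg
  Petalite: 95.16 × 0.01010 = 0.9611 kg
  Talc: 91.53 × 0.04990 = 4.567 kg
  Tabular alumina: 41.92 × 0.004000 = 0.1677 kg
Total LOI = 44.47 kg
Glass = batch − LOI = 371.1 − 44.47 = 326.6 kg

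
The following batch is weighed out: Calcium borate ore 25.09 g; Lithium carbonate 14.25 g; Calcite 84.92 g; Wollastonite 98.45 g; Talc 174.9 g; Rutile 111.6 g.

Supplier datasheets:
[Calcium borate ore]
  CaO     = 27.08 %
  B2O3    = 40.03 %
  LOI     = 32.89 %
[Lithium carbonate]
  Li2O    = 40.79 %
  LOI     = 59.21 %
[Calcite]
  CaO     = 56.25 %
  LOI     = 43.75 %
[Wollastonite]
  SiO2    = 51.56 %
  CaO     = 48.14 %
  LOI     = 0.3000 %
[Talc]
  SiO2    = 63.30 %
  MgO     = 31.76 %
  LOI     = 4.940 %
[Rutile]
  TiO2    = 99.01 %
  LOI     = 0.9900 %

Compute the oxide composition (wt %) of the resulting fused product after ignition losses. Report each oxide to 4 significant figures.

Glass mass = 445.3 g (batch 509.2 − LOI 63.88).
Composition: SiO2 36.26%, Li2O 1.305%, CaO 22.89%, TiO2 24.81%, MgO 12.47%, B2O3 2.255%

Values along the way are shown with 4-significant-figure rounding in the printout. The working math carries exact precision at each step. Every reported figure takes exactly one rounding; the derived quantities (yield, ignition loss, six oxide percentages, glass mass, totals) are recomputed at full float precision from the batch weights on 445.3 g of glass, as they appear in the problem or the answer.
What the batch supplies per oxide:
  SiO2: 98.45·0.5156 + 174.9·0.6330 = 161.5 g
  Li2O: 14.25·0.4079 = 5.813 g
  CaO: 25.09·0.2708 + 84.92·0.5625 + 98.45·0.4814 = 102.0 g
  TiO2: 111.6·0.9901 = 110.5 g
  MgO: 174.9·0.3176 = 55.55 g
  B2O3: 25.09·0.4003 = 10.04 g
LOI: 25.09·0.3289 + 14.25·0.5921 + 84.92·0.4375 + 98.45·0.003000 + 174.9·0.04940 + 111.6·0.009900 = 63.88 g
Resulting glass, batch − LOI: 509.2 − 63.88 = 445.3 g (consistent with Σ oxide mass)
wt % = 100 × oxide mass / glass mass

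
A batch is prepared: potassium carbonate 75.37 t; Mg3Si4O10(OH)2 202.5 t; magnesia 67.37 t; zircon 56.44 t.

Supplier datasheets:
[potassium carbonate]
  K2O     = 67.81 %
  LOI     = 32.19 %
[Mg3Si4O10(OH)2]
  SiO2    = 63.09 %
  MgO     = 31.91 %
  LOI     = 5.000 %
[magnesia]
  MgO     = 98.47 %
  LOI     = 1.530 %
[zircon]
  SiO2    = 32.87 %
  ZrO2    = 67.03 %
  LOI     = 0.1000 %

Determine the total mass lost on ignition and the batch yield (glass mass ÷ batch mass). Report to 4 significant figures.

LOI loss = 35.47 t; glass = 366.2 t; yield = 91.17%

Mid-chain values are shown rounded to four significant digits alongside each step — all arithmetic holds full precision at all times. Exactly one rounding goes into each reported result — derived quantities are recomputed at full precision (the yield, four oxide percentages, glass mass, LOI, totals) starting from the weights per 366.2 t of glass precisely as stated by the problem or the answer.
LOI of each material in turn:
  potassium carbonate: 75.37 × 0.3219 = 24.26 t
  Mg3Si4O10(OH)2: 202.5 × 0.05000 = 10.12 t
  magnesia: 67.37 × 0.01530 = 1.031 t
  zircon: 56.44 × 0.001000 = 0.05644 t
Total LOI = 35.47 t
Glass = batch − LOI = 401.7 − 35.47 = 366.2 t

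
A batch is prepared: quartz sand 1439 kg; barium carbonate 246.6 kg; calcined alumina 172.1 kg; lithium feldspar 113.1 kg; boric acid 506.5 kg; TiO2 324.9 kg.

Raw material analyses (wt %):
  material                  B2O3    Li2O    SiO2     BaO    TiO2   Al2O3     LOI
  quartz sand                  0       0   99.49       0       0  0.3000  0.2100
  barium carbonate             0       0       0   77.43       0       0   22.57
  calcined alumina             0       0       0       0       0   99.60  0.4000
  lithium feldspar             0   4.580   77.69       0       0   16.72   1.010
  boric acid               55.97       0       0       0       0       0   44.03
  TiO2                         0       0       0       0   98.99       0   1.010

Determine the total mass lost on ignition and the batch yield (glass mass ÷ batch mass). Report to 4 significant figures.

LOI loss = 286.8 kg; glass = 2515 kg; yield = 89.77%

All internal work runs at full precision from start to finish — in-progress results are shown rounded to four significant figures on the page; each reported value takes just one rounding; derived quantities are carried at full precision (LOI, the yield, net glass mass, six oxide percentages, the totals) from the batch weights at 2515 kg of glass, as given in question or answer.
Per-material ignition loss:
  quartz sand: 1439 × 0.002100 = 3.022 kg
  barium carbonate: 246.6 × 0.2257 = 55.66 kg
  calcined alumina: 172.1 × 0.004000 = 0.6884 kg
  lithium feldspar: 113.1 × 0.01010 = 1.142 kg
  boric acid: 506.5 × 0.4403 = 223.0 kg
  TiO2: 324.9 × 0.01010 = 3.281 kg
Total LOI = 286.8 kg
Glass = batch − LOI = 2802 − 286.8 = 2515 kg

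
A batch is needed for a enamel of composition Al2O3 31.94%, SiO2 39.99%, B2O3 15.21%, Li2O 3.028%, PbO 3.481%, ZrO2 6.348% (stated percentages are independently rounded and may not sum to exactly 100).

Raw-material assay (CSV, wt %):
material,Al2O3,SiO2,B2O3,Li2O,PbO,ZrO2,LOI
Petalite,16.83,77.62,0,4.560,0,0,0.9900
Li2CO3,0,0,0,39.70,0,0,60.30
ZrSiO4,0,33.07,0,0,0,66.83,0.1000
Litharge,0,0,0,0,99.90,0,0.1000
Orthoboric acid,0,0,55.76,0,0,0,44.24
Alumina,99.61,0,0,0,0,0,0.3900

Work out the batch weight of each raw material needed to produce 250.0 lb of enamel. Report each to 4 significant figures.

The intermediate values are printed, with 4-significant-digit rounding, in the working. Exact precision is maintained in every operation — exactly one rounding goes into each reported number — derived quantities are computed at full float precision (the totals, six oxide percentages, glass mass, LOI, yield) starting from the weights per 250.0 lb of glass exactly as shown in the question or the answer.
The oxide mass targets at 250.0 lb enamel:
  Al2O3: 31.94% × 250.0 = 79.85 lb
  SiO2: 39.99% × 250.0 = 99.98 lb
  B2O3: 15.21% × 250.0 = 38.02 lb
  Li2O: 3.028% × 250.0 = 7.570 lb
  PbO: 3.481% × 250.0 = 8.702 lb
  ZrO2: 6.348% × 250.0 = 15.87 lb
Verifying the oxide balance using the reported weights, for the quoted basis mass (each sum matches its target mass up to rounding of the answer):
  Al2O3: 118.7·0.1683 + 60.11·0.9961 = 79.85 lb (target 79.85 lb)
  SiO2: 118.7·0.7762 + 23.75·0.3307 = 99.99 lb (target 99.98 lb)
  B2O3: 68.19·0.5576 = 38.02 lb (target 38.02 lb)
  Li2O: 118.7·0.04560 + 5.436·0.3970 = 7.571 lb (target 7.570 lb)
  PbO: 8.711·0.9990 = 8.702 lb (target 8.702 lb)
  ZrO2: 23.75·0.6683 = 15.87 lb (target 15.87 lb)
The glass-mass cross-check: batch Σ − ignition loss = 250.0 lb (per-oxide target masses sum to 250.0 lb; basis as stated: 250.0 lb — a pure rounding effect).
Adding the batch up: Σ batch = 284.9 lb; LOI loss = Σ batch·LOI = 34.89 lb; yield: glass divided by total = 87.75%.

Batch per 250.0 lb enamel:
  Petalite: 118.7 lb
  Li2CO3: 5.436 lb
  ZrSiO4: 23.75 lb
  Litharge: 8.711 lb
  Orthoboric acid: 68.19 lb
  Alumina: 60.11 lb
Total batch = 284.9 lb; LOI loss = 34.89 lb; yield = 87.75%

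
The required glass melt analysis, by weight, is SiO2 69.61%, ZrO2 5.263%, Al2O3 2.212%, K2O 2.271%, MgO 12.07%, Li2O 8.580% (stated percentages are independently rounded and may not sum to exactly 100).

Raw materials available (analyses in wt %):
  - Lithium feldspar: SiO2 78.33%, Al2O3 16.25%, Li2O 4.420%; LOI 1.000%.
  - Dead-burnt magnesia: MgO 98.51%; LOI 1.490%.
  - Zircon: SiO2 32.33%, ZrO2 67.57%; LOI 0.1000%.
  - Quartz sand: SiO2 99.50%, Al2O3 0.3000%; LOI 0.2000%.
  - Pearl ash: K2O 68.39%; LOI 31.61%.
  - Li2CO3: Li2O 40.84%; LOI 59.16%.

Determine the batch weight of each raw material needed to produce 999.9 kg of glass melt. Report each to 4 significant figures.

The working math holds exact precision through every step; intermediates appear (rounded to 4 significant digits) in the working. Each reported figure is rounded exactly once — derived quantities are carried in exact precision (the yield, net glass mass, ignition loss, the totals, the six compositions) starting from the weights for 999.9 kg of glass, as given in the question or the answer.
Target masses of each oxide per 999.9 kg glass melt:
  SiO2: 69.61% × 999.9 = 696.0 kg
  ZrO2: 5.263% × 999.9 = 52.62 kg
  Al2O3: 2.212% × 999.9 = 22.12 kg
  K2O: 2.271% × 999.9 = 22.71 kg
  MgO: 12.07% × 999.9 = 120.7 kg
  Li2O: 8.580% × 999.9 = 85.79 kg
Per-oxide balance check per the reported batch figures, against the basis in use (summed amounts equal target values within answer rounding):
  SiO2: 125.5·0.7833 + 77.88·0.3233 + 575.4·0.9950 = 696.0 kg (target 696.0 kg)
  ZrO2: 77.88·0.6757 = 52.62 kg (target 52.62 kg)
  Al2O3: 125.5·0.1625 + 575.4·0.003000 = 22.12 kg (target 22.12 kg)
  K2O: 33.20·0.6839 = 22.71 kg (target 22.71 kg)
  MgO: 122.5·0.9851 = 120.7 kg (target 120.7 kg)
  Li2O: 125.5·0.04420 + 196.5·0.4084 = 85.80 kg (target 85.79 kg)
Glass-mass closure: Σ batch − LOI loss = 999.9 kg (the targets, summed, come to 1000 kg; stated basis 999.9 kg — differing by rounding only).
Whole-batch sum: Σ batch = 1131 kg; ignition loss, Σ(batch × LOI) = 131.1 kg; yield, glass over the total, = 88.41%.

Batch per 999.9 kg glass melt:
  Lithium feldspar: 125.5 kg
  Dead-burnt magnesia: 122.5 kg
  Zircon: 77.88 kg
  Quartz sand: 575.4 kg
  Pearl ash: 33.20 kg
  Li2CO3: 196.5 kg
Total batch = 1131 kg; LOI loss = 131.1 kg; yield = 88.41%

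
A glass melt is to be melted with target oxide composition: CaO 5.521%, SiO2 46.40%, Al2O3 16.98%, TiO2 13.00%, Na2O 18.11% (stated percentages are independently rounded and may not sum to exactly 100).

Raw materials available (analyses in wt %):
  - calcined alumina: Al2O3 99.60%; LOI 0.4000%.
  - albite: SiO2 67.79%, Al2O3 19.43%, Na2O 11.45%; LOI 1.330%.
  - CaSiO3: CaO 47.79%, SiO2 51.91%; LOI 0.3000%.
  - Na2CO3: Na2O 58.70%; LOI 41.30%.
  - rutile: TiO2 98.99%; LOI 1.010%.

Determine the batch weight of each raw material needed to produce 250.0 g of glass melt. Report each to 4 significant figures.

Working values appear with 4-significant-digit rounding within the worked lines — full float precision is held at every stage. Exactly one rounding is applied to every reported result; the derived quantities (the yield, glass mass, the five compositions, totals, ignition loss) are re-derived from the weighed amounts per 250.0 g of glass in full float precision, as quoted within the problem or answer text.
Per-oxide target masses for 250.0 g glass melt:
  CaO: 5.521% × 250.0 = 13.80 g
  SiO2: 46.40% × 250.0 = 116.0 g
  Al2O3: 16.98% × 250.0 = 42.45 g
  TiO2: 13.00% × 250.0 = 32.50 g
  Na2O: 18.11% × 250.0 = 45.28 g
A balance pass over the oxides, given the weights on record, under the basis named above (oxide sums agree with the targets within answer rounding):
  CaO: 28.88·0.4779 = 13.80 g (target 13.80 g)
  SiO2: 149.0·0.6779 + 28.88·0.5191 = 116.0 g (target 116.0 g)
  Al2O3: 13.55·0.9960 + 149.0·0.1943 = 42.45 g (target 42.45 g)
  TiO2: 32.83·0.9899 = 32.50 g (target 32.50 g)
  Na2O: 149.0·0.1145 + 48.07·0.5870 = 45.28 g (target 45.28 g)
Glass-mass closure: Σ batch − LOI loss = 250.0 g (summing oxide targets gives 250.0 g; with the basis standing at 250.0 g — deltas are rounding alone).
Batch total: Σ batch = 272.3 g; ignition loss, Σ(batch × LOI) = 22.31 g; as yield: glass ÷ batch → 91.81%.

Batch per 250.0 g glass melt:
  calcined alumina: 13.55 g
  albite: 149.0 g
  CaSiO3: 28.88 g
  Na2CO3: 48.07 g
  rutile: 32.83 g
Total batch = 272.3 g; LOI loss = 22.31 g; yield = 91.81%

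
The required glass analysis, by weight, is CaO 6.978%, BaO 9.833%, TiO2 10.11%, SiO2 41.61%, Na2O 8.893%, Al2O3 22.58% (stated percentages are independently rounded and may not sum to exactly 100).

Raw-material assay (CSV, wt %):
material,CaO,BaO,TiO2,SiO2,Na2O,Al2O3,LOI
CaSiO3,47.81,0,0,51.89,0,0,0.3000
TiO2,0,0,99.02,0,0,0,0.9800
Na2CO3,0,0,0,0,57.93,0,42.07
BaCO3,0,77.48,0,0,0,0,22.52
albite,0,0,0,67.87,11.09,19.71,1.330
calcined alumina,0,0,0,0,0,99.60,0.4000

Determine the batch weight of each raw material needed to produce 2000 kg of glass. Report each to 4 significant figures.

Batch per 2000 kg glass:
  CaSiO3: 291.9 kg
  TiO2: 204.2 kg
  Na2CO3: 115.0 kg
  BaCO3: 253.8 kg
  albite: 1003 kg
  calcined alumina: 254.9 kg
Total batch = 2123 kg; LOI loss = 122.8 kg; yield = 94.22%

The whole derivation holds exact precision from start to finish — values along the way are displayed rounded off to 4 significant digits alongside each step — a single rounding yields each reported number — derived quantities, including totals, glass mass, the six compositions, the yield, ignition loss, are computed using the weight values on 2000 kg of glass in full precision, as given in the question or the answer.
Oxide mass targets, per 2000 kg glass:
  CaO: 6.978% × 2000 = 139.6 kg
  BaO: 9.833% × 2000 = 196.7 kg
  TiO2: 10.11% × 2000 = 202.2 kg
  SiO2: 41.61% × 2000 = 832.2 kg
  Na2O: 8.893% × 2000 = 177.9 kg
  Al2O3: 22.58% × 2000 = 451.6 kg
Sums-versus-targets review using the reported weights, against the basis in use (sum by sum, the targets are met modulo rounding of the values):
  CaO: 291.9·0.4781 = 139.6 kg (target 139.6 kg)
  BaO: 253.8·0.7748 = 196.6 kg (target 196.7 kg)
  TiO2: 204.2·0.9902 = 202.2 kg (target 202.2 kg)
  SiO2: 291.9·0.5189 + 1003·0.6787 = 832.2 kg (target 832.2 kg)
  Na2O: 115.0·0.5793 + 1003·0.1109 = 177.9 kg (target 177.9 kg)
  Al2O3: 1003·0.1971 + 254.9·0.9960 = 451.6 kg (target 451.6 kg)
Glass-mass closure: Σ batch − LOI loss = 2000 kg (the targets, summed, come to 2000 kg; basis as stated: 2000 kg — gaps are rounding artifacts).
Total batch = Σ batch = 2123 kg; ignition loss, Σ(batch × LOI) = 122.8 kg; as yield: glass ÷ batch → 94.22%.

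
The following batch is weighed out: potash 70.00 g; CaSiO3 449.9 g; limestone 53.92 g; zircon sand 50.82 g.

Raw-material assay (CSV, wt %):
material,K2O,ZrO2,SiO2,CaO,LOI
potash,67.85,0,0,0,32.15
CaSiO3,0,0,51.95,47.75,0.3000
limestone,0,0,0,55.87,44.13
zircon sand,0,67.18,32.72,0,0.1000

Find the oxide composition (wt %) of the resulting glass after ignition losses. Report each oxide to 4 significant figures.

Glass mass = 576.9 g (batch 624.6 − LOI 47.70).
Composition: K2O 8.232%, ZrO2 5.918%, SiO2 43.39%, CaO 42.46%

Each numeric step carries full precision through every step — rounding to 4 significant digits applies to each in-between result as printed — each reported value takes a single rounding. All derived quantities, which include yield, ignition loss, the totals, the four compositions, glass mass, are re-derived at exact precision, as written in the problem or the answer, from the weighed amounts for 576.9 g of glass.
Delivered oxide masses:
  K2O: 70.00·0.6785 = 47.49 g
  ZrO2: 50.82·0.6718 = 34.14 g
  SiO2: 449.9·0.5195 + 50.82·0.3272 = 250.4 g
  CaO: 449.9·0.4775 + 53.92·0.5587 = 245.0 g
LOI: 70.00·0.3215 + 449.9·0.003000 + 53.92·0.4413 + 50.82·0.001000 = 47.70 g
Resulting glass, batch − LOI: 624.6 − 47.70 = 576.9 g (equal to the oxide-mass sum)
each wt % is 100 × oxide ÷ glass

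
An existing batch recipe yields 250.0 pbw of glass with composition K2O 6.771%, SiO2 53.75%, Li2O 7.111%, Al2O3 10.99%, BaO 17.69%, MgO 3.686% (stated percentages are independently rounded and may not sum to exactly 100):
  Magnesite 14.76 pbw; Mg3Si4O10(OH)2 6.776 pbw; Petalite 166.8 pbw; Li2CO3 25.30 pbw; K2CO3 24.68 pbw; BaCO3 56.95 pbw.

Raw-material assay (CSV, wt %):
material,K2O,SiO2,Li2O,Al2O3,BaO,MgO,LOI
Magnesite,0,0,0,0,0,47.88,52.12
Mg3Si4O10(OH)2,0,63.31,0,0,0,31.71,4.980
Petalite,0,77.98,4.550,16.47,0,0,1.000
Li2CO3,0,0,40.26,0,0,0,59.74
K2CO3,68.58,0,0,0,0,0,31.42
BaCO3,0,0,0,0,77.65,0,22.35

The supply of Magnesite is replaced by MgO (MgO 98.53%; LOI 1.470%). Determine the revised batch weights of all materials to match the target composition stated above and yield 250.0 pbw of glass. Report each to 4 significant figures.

Revised batch per 250.0 pbw glass:
  MgO: 7.172 pbw
  Mg3Si4O10(OH)2: 6.776 pbw
  Petalite: 166.8 pbw
  Li2CO3: 25.30 pbw
  K2CO3: 24.68 pbw
  BaCO3: 56.95 pbw
Total batch = 287.7 pbw; LOI loss = 37.71 pbw

In-progress results are displayed rounded to four significant digits when written out. All internal work keeps full float precision from start to finish; exactly one rounding lands on every reported number. Derived quantities, which include the six compositions, the yield, net glass mass, LOI, the totals, are re-derived in full float precision, exactly as shown in either problem or answer, from the weighed amounts at 250.0 pbw of glass.
Oxide mass targets, per 250.0 pbw glass:
  K2O: 6.771% × 250.0 = 16.93 pbw
  SiO2: 53.75% × 250.0 = 134.4 pbw
  Li2O: 7.111% × 250.0 = 17.78 pbw
  Al2O3: 10.99% × 250.0 = 27.48 pbw
  BaO: 17.69% × 250.0 = 44.22 pbw
  MgO: 3.686% × 250.0 = 9.215 pbw
Oxide-by-oxide audit from the weights as reported, versus the basis set out (each sum matches its target mass once rounding is allowed for):
  K2O: 24.68·0.6858 = 16.93 pbw (target 16.93 pbw)
  SiO2: 6.776·0.6331 + 166.8·0.7798 = 134.4 pbw (target 134.4 pbw)
  Li2O: 166.8·0.04550 + 25.30·0.4026 = 17.78 pbw (target 17.78 pbw)
  Al2O3: 166.8·0.1647 = 27.47 pbw (target 27.48 pbw)
  BaO: 56.95·0.7765 = 44.22 pbw (target 44.22 pbw)
  MgO: 7.172·0.9853 + 6.776·0.3171 = 9.215 pbw (target 9.215 pbw)
Auditing the glass mass value: whole batch net of LOI = 250.0 pbw (the Σ of target masses is 250.0 pbw; with the basis standing at 250.0 pbw — gaps are rounding artifacts).
Whole-batch sum: Σ batch = 287.7 pbw; the LOI term Σ batch·LOI equals 37.71 pbw; yield: glass divided by total = 86.89%.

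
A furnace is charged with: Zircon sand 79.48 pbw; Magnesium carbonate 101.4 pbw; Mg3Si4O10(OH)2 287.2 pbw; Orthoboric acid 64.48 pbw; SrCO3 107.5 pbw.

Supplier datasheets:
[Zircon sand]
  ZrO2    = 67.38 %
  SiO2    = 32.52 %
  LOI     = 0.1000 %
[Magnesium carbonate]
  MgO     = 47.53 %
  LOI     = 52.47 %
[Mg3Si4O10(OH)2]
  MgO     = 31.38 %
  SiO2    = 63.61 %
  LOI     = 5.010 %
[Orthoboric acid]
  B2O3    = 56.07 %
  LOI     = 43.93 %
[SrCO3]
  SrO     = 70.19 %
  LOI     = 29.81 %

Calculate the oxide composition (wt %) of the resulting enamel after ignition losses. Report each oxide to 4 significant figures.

Values along the way are printed (rounded to four significant digits) across the worked steps; all internal work keeps exact precision from start to finish. Every reported result takes just one rounding. Derived quantities, which include ignition loss, the five compositions, the yield, totals, glass mass, are computed in exact precision, precisely as stated by problem or answer, using the weight values on 512.0 pbw of glass.
Oxide-by-oxide delivered mass:
  ZrO2: 79.48·0.6738 = 53.55 pbw
  SrO: 107.5·0.7019 = 75.45 pbw
  MgO: 101.4·0.4753 + 287.2·0.3138 = 138.3 pbw
  SiO2: 79.48·0.3252 + 287.2·0.6361 = 208.5 pbw
  B2O3: 64.48·0.5607 = 36.15 pbw
LOI: 79.48·0.001000 + 101.4·0.5247 + 287.2·0.05010 + 64.48·0.4393 + 107.5·0.2981 = 128.0 pbw
Glass = total batch minus LOI = 640.1 − 128.0 = 512.0 pbw (= the summed oxide contributions)
percent share: oxide ÷ glass, ×100

Glass mass = 512.0 pbw (batch 640.1 − LOI 128.0).
Composition: ZrO2 10.46%, SrO 14.74%, MgO 27.01%, SiO2 40.73%, B2O3 7.061%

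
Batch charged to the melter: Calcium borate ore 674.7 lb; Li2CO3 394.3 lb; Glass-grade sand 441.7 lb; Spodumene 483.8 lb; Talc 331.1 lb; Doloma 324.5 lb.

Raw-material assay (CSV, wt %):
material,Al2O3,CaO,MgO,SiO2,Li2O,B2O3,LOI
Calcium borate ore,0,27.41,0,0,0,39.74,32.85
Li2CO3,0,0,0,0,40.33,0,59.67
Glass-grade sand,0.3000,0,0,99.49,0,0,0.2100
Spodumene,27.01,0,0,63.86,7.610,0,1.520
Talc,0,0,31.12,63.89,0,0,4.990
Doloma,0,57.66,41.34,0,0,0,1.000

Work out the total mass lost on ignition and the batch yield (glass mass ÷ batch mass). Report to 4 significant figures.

The whole derivation holds full float precision throughout. In-progress results appear rounded off to 4 significant figures across the worked steps. Each reported value is rounded a single time — the derived quantities are rebuilt using the weight values per 2165 lb of glass in full float precision (LOI, net glass mass, yield, totals, six oxide percentages) as they appear in the problem or answer text.
Ignition loss by material:
  Calcium borate ore: 674.7 × 0.3285 = 221.6 lb
  Li2CO3: 394.3 × 0.5967 = 235.3 lb
  Glass-grade sand: 441.7 × 0.002100 = 0.9276 lb
  Spodumene: 483.8 × 0.01520 = 7.354 lb
  Talc: 331.1 × 0.04990 = 16.52 lb
  Doloma: 324.5 × 0.01000 = 3.245 lb
Total LOI = 485.0 lb
Glass = batch − LOI = 2650 − 485.0 = 2165 lb

LOI loss = 485.0 lb; glass = 2165 lb; yield = 81.70%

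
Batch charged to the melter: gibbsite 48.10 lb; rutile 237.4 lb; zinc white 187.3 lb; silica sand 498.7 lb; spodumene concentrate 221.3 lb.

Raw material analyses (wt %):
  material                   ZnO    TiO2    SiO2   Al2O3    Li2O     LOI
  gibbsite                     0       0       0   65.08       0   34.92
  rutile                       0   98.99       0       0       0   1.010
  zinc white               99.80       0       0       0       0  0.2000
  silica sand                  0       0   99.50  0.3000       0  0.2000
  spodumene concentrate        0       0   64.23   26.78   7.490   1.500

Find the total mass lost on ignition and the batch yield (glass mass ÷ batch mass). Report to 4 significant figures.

LOI loss = 23.89 lb; glass = 1169 lb; yield = 98.00%

The intermediate values appear with 4-significant-figure rounding between the steps; all arithmetic runs at full precision through every step. Each reported result is rounded once only. All derived quantities (the five compositions, ignition loss, the yield, glass mass, the totals) are carried from the weighed amounts at 1169 lb of glass in exact precision as quoted within question or answer.
Per-material ignition loss:
  gibbsite: 48.10 × 0.3492 = 16.80 lb
  rutile: 237.4 × 0.01010 = 2.398 lb
  zinc white: 187.3 × 0.002000 = 0.3746 lb
  silica sand: 498.7 × 0.002000 = 0.9974 lb
  spodumene concentrate: 221.3 × 0.01500 = 3.320 lb
Total LOI = 23.89 lb
Glass = batch − LOI = 1193 − 23.89 = 1169 lb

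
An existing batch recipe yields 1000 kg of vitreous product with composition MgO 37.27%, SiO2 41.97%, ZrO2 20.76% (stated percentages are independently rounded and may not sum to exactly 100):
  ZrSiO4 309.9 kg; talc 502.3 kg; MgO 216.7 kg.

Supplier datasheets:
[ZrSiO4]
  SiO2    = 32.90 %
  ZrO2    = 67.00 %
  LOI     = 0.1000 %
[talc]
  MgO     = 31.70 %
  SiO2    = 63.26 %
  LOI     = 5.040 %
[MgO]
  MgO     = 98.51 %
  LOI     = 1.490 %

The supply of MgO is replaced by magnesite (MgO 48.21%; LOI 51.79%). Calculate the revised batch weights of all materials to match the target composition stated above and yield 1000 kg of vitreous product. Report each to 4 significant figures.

Revised batch per 1000 kg vitreous product:
  ZrSiO4: 309.9 kg
  talc: 502.3 kg
  magnesite: 442.8 kg
Total batch = 1255 kg; LOI loss = 255.0 kg

Intermediates appear, rounded to four significant digits, when written out — the working math keeps full precision from start to finish. Each reported result carries a single rounding. All derived quantities are re-derived at full precision (yield, net glass mass, three oxide percentages, LOI, totals) starting from the weights on 1000 kg of glass, precisely as stated by question or answer.
Target masses of each oxide per 1000 kg vitreous product:
  MgO: 37.27% × 1000 = 372.7 kg
  SiO2: 41.97% × 1000 = 419.7 kg
  ZrO2: 20.76% × 1000 = 207.6 kg
Verifying the oxide balance working from each reported weight, against the basis in use (each sum matches its target mass net of answer rounding effects):
  MgO: 502.3·0.3170 + 442.8·0.4821 = 372.7 kg (target 372.7 kg)
  SiO2: 309.9·0.3290 + 502.3·0.6326 = 419.7 kg (target 419.7 kg)
  ZrO2: 309.9·0.6700 = 207.6 kg (target 207.6 kg)
Glass-mass bookkeeping: total batch − LOI = 1000 kg (oxide target masses add up to 1000 kg; the stated basis being 1000 kg — differing by rounding only).
Batch total: Σ batch = 1255 kg; Σ batch·LOI gives LOI loss = 255.0 kg; as yield: glass ÷ batch → 79.69%.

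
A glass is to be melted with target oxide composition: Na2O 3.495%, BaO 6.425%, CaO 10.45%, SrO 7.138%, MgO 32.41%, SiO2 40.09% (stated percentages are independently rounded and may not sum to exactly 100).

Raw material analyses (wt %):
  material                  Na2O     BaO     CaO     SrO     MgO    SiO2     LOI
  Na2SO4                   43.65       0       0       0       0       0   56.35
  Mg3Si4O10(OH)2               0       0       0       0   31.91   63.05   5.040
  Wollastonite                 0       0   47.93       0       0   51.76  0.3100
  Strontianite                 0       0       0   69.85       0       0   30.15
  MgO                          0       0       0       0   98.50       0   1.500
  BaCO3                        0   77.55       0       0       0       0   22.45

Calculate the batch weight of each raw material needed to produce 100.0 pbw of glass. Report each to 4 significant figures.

Batch per 100.0 pbw glass:
  Na2SO4: 8.007 pbw
  Mg3Si4O10(OH)2: 45.69 pbw
  Wollastonite: 21.80 pbw
  Strontianite: 10.22 pbw
  MgO: 18.10 pbw
  BaCO3: 8.285 pbw
Total batch = 112.1 pbw; LOI loss = 12.10 pbw; yield = 89.21%

Mid-chain values are shown (rounded to 4 significant figures) between the steps — all arithmetic keeps full float precision in all steps — every reported number receives exactly one rounding. All derived quantities are computed from the weighed amounts per 100.0 pbw of glass in exact precision (ignition loss, six oxide percentages, the totals, the yield, net glass mass) exactly as shown in question or answer.
Target masses of each oxide per 100.0 pbw glass:
  Na2O: 3.495% × 100.0 = 3.495 pbw
  BaO: 6.425% × 100.0 = 6.425 pbw
  CaO: 10.45% × 100.0 = 10.45 pbw
  SrO: 7.138% × 100.0 = 7.138 pbw
  MgO: 32.41% × 100.0 = 32.41 pbw
  SiO2: 40.09% × 100.0 = 40.09 pbw
Verifying the oxide balance applying the batch weights above, for the quoted basis mass (sums match the target masses net of answer rounding effects):
  Na2O: 8.007·0.4365 = 3.495 pbw (target 3.495 pbw)
  BaO: 8.285·0.7755 = 6.425 pbw (target 6.425 pbw)
  CaO: 21.80·0.4793 = 10.45 pbw (target 10.45 pbw)
  SrO: 10.22·0.6985 = 7.139 pbw (target 7.138 pbw)
  MgO: 45.69·0.3191 + 18.10·0.9850 = 32.41 pbw (target 32.41 pbw)
  SiO2: 45.69·0.6305 + 21.80·0.5176 = 40.09 pbw (target 40.09 pbw)
The glass-mass cross-check: whole batch net of LOI = 100.0 pbw (the Σ of target masses is 100.0 pbw; with the basis standing at 100.0 pbw — differing by rounding only).
Batch total: Σ batch = 112.1 pbw; loss to ignition Σ batch·LOI = 12.10 pbw; yield, glass over the total, = 89.21%.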